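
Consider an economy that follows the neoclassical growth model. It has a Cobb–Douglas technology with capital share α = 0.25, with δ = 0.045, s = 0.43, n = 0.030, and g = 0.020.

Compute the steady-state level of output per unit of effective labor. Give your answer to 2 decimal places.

Steady state requires s·f(k) = (n + g + δ)·k, i.e. s·k^α = (n + g + δ)·k.
Dividing both sides by k: k^(1−α) = s / (n + g + δ).
k^0.75 = 0.43 / (0.030 + 0.020 + 0.045) = 0.43 / 0.095 = 4.5263
k* = 4.5263^(1/0.75) ≈ 7.4873
y* = (k*)^α = 7.4873^0.25 ≈ 1.6542

y* = 1.65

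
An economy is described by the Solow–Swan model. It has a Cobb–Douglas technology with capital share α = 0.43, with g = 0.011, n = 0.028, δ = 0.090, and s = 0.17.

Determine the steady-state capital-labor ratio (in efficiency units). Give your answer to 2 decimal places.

Steady state requires s·f(k) = (n + g + δ)·k, i.e. s·k^α = (n + g + δ)·k.
Rearranging, k^(1−α) = s / (n + g + δ).
k^0.57 = 0.17 / (0.028 + 0.011 + 0.090) = 0.17 / 0.129 = 1.3178
k* = 1.3178^(1/0.57) ≈ 1.6228

k* = 1.62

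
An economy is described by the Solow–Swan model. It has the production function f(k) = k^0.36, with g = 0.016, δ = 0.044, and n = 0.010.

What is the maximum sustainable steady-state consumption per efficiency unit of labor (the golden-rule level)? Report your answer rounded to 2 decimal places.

c_gold ≈ 1.61

At the golden rule, f'(k) = n + g + δ, so α·k^(α−1) = n + g + δ and k_gold = (α/(n + g + δ))^(1/(1−α)).
k_gold = (0.36/0.070)^(1/0.64) = 5.1429^1.5625 ≈ 12.9200
c_gold = f(k_gold) − (n + g + δ)·k_gold = 2.5122 − 0.070×12.9200 ≈ 1.6078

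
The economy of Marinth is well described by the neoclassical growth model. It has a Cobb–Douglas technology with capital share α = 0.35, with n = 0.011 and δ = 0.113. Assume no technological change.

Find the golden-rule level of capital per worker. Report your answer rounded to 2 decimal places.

The golden rule sets f'(k) = n + δ, i.e. α·k^(α−1) = n + δ.
So k^(1−α) = α / (n + δ) = 0.35 / 0.124 = 2.8226.
k_gold = 2.8226^(1/0.65) ≈ 4.9352

k_gold ≈ 4.94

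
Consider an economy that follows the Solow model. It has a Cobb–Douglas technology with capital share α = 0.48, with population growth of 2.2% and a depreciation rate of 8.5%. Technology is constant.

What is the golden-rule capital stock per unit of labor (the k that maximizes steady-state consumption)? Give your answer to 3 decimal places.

The golden rule sets f'(k) = n + δ, i.e. α·k^(α−1) = n + δ.
So k^(1−α) = α / (n + δ) = 0.48 / 0.107 = 4.4860.
k_gold = 4.4860^(1/0.52) ≈ 17.9298

k_gold ≈ 17.930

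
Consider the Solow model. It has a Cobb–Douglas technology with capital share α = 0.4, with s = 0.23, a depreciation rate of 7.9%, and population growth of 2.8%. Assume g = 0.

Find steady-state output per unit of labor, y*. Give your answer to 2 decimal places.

y* ≈ 1.67

Steady state requires s·f(k) = (n + δ)·k, i.e. s·k^α = (n + δ)·k.
Dividing both sides by k: k^(1−α) = s / (n + δ).
k^0.6 = 0.23 / (0.028 + 0.079) = 0.23 / 0.107 = 2.1495
k* = 2.1495^(1/0.6) ≈ 3.5801
y* = (k*)^α = 3.5801^0.4 ≈ 1.6656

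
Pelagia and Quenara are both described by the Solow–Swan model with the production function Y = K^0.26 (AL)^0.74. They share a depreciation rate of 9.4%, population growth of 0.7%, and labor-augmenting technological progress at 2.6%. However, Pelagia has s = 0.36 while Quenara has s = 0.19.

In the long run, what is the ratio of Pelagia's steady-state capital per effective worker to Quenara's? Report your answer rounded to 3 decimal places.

ratio ≈ 2.372

Steady-state k* = [s/(n + g + δ)]^(1/(1−α)), so the ratio is [ (s_P/(n + g + δ)_P) / (s_Q/(n + g + δ)_Q) ]^1.3514.
s_P/(n + g + δ)_P = 0.36/0.127 = 2.8346; s_Q/(n + g + δ)_Q = 0.19/0.127 = 1.4961.
Ratio = (2.8346/1.4961)^1.3514 = 1.8947^1.3514 ≈ 2.3717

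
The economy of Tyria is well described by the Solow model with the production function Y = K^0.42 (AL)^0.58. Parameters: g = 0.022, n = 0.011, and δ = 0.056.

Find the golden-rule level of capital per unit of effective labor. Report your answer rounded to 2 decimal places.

The golden rule sets f'(k) = n + g + δ, i.e. α·k^(α−1) = n + g + δ.
So k^(1−α) = α / (n + g + δ) = 0.42 / 0.089 = 4.7191.
k_gold = 4.7191^(1/0.58) ≈ 14.5153

k_gold ≈ 14.52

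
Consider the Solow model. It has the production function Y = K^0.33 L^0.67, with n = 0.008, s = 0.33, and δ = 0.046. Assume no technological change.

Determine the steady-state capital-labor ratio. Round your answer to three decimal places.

Steady state requires s·f(k) = (n + δ)·k, i.e. s·k^α = (n + δ)·k.
Dividing both sides by k: k^(1−α) = s / (n + δ).
k^0.67 = 0.33 / (0.008 + 0.046) = 0.33 / 0.054 = 6.1111
k* = 6.1111^(1/0.67) ≈ 14.9043

k* = 14.904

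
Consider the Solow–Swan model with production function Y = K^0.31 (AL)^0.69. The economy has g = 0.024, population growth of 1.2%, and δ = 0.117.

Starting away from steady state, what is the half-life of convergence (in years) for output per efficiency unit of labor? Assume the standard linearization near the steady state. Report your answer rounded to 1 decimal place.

half-life ≈ 6.6 years

Near the steady state the convergence rate is λ = (1 − α)(n + g + δ).
λ = (1 − 0.31) × 0.153 = 0.69 × 0.153 = 0.10557
Half-life = ln 2 / λ = 0.6931 / 0.10557 ≈ 6.57 years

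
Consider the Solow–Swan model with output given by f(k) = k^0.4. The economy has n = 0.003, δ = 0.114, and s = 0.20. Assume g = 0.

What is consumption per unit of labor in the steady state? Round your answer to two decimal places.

c* = 1.14

Steady state requires s·f(k) = (n + δ)·k, i.e. s·k^α = (n + δ)·k.
Dividing both sides by k: k^(1−α) = s / (n + δ).
k^0.6 = 0.20 / (0.003 + 0.114) = 0.20 / 0.117 = 1.7094
k* = 1.7094^(1/0.6) ≈ 2.4438
y* = (k*)^α = 2.4438^0.4 ≈ 1.4296
c* = (1 − s)·y* = (1 − 0.20) × 1.4296 ≈ 1.1437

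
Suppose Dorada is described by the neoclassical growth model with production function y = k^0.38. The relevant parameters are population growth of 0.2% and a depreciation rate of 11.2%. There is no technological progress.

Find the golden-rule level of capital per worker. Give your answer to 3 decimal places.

The golden rule sets f'(k) = n + δ, i.e. α·k^(α−1) = n + δ.
So k^(1−α) = α / (n + δ) = 0.38 / 0.114 = 3.3333.
k_gold = 3.3333^(1/0.62) ≈ 6.9718

k_gold ≈ 6.972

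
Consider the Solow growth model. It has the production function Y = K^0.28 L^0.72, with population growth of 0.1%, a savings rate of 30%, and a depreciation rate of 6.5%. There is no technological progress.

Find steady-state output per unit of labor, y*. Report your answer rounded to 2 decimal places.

y* ≈ 1.80

At the steady state, Δk = 0, so s·k^α = (n + δ)·k.
Rearranging, k^(1−α) = s / (n + δ).
k^0.72 = 0.30 / (0.001 + 0.065) = 0.30 / 0.066 = 4.5455
k* = 4.5455^(1/0.72) ≈ 8.1905
y* = (k*)^α = 8.1905^0.28 ≈ 1.8019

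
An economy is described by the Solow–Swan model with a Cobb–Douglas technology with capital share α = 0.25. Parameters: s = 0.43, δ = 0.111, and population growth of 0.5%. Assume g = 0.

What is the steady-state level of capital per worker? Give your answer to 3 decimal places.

k* ≈ 5.737

Steady state requires s·f(k) = (n + δ)·k, i.e. s·k^α = (n + δ)·k.
Rearranging, k^(1−α) = s / (n + δ).
k^0.75 = 0.43 / (0.005 + 0.111) = 0.43 / 0.116 = 3.7069
k* = 3.7069^(1/0.75) ≈ 5.7370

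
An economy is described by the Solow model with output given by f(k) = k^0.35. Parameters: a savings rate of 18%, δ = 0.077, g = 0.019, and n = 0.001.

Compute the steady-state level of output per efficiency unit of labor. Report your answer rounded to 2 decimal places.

In steady state, investment equals break-even investment: s·k^α = (n + g + δ)·k.
Dividing both sides by k: k^(1−α) = s / (n + g + δ).
k^0.65 = 0.18 / (0.001 + 0.019 + 0.077) = 0.18 / 0.097 = 1.8557
k* = 1.8557^(1/0.65) ≈ 2.5887
y* = (k*)^α = 2.5887^0.35 ≈ 1.3950

y* ≈ 1.40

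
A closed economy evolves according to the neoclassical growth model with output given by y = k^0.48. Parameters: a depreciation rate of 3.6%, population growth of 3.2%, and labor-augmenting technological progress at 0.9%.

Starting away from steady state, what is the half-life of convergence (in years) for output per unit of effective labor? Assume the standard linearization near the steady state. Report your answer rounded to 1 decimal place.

about 17.3 years

Near the steady state the convergence rate is λ = (1 − α)(n + g + δ).
λ = (1 − 0.48) × 0.077 = 0.52 × 0.077 = 0.04004
Half-life = ln 2 / λ = 0.6931 / 0.04004 ≈ 17.31 years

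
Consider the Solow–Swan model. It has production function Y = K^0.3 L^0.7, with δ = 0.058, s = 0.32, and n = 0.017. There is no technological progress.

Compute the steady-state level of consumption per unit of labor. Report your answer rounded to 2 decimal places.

c* = 1.27

Steady state requires s·f(k) = (n + δ)·k, i.e. s·k^α = (n + δ)·k.
Rearranging, k^(1−α) = s / (n + δ).
k^0.7 = 0.32 / (0.017 + 0.058) = 0.32 / 0.075 = 4.2667
k* = 4.2667^(1/0.7) ≈ 7.9457
y* = (k*)^α = 7.9457^0.3 ≈ 1.8623
c* = (1 − s)·y* = (1 − 0.32) × 1.8623 ≈ 1.2664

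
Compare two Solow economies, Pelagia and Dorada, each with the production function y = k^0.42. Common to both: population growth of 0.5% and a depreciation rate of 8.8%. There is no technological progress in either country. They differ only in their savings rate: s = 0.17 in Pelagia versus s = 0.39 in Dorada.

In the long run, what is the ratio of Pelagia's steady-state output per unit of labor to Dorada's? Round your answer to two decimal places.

ratio ≈ 0.55

Steady-state y* = [s/(n + δ)]^(α/(1−α)), so the ratio is [ (s_P/(n + δ)_P) / (s_D/(n + δ)_D) ]^0.7241.
s_P/(n + δ)_P = 0.17/0.093 = 1.8280; s_D/(n + δ)_D = 0.39/0.093 = 4.1935.
Ratio = (1.8280/4.1935)^0.7241 = 0.4359^0.7241 ≈ 0.5481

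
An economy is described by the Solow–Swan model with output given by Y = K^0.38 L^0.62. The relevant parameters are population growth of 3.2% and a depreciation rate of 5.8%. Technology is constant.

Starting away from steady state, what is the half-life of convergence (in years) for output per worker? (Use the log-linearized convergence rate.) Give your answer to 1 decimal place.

half-life ≈ 12.4 years

Near the steady state the convergence rate is λ = (1 − α)(n + δ).
λ = (1 − 0.38) × 0.090 = 0.62 × 0.090 = 0.0558
Half-life = ln 2 / λ = 0.6931 / 0.0558 ≈ 12.42 years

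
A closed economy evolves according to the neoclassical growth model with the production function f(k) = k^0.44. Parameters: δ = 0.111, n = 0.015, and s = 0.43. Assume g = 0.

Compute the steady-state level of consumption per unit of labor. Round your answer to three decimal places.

At the steady state, Δk = 0, so s·k^α = (n + δ)·k.
Rearranging, k^(1−α) = s / (n + δ).
k^0.56 = 0.43 / (0.015 + 0.111) = 0.43 / 0.126 = 3.4127
k* = 3.4127^(1/0.56) ≈ 8.9528
y* = (k*)^α = 8.9528^0.44 ≈ 2.6234
c* = (1 − s)·y* = (1 − 0.43) × 2.6234 ≈ 1.4953

c* ≈ 1.495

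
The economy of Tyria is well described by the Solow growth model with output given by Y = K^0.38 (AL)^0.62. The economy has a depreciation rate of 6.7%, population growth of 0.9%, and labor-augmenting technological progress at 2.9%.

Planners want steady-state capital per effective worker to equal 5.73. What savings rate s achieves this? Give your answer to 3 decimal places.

s ≈ 0.310

Steady state requires s·f(k) = (n + g + δ)·k, i.e. s·k^α = (n + g + δ)·k.
So s / (n + g + δ) = (k*)^(1−α) = 5.73^0.62 = 2.9516.
Therefore s = 2.9516 × (n + g + δ) = 2.9516 × 0.105 = 0.3099.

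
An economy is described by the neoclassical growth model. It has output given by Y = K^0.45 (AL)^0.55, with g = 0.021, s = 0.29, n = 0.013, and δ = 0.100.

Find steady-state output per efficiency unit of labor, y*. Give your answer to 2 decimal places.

In steady state, investment equals break-even investment: s·k^α = (n + g + δ)·k.
Rearranging, k^(1−α) = s / (n + g + δ).
k^0.55 = 0.29 / (0.013 + 0.021 + 0.100) = 0.29 / 0.134 = 2.1642
k* = 2.1642^(1/0.55) ≈ 4.0703
y* = (k*)^α = 4.0703^0.45 ≈ 1.8808

y* ≈ 1.88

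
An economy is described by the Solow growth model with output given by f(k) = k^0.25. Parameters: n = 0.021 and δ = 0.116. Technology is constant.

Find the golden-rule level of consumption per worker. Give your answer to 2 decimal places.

At the golden rule, f'(k) = n + δ, so α·k^(α−1) = n + δ and k_gold = (α/(n + δ))^(1/(1−α)).
k_gold = (0.25/0.137)^(1/0.75) = 1.8248^1.3333 ≈ 2.2299
c_gold = f(k_gold) − (n + δ)·k_gold = 1.2220 − 0.137×2.2299 ≈ 0.9165

c_gold ≈ 0.92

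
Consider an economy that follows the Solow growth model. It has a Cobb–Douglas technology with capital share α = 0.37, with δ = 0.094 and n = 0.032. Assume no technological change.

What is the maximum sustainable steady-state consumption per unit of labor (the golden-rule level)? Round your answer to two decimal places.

c_gold ≈ 1.19

At the golden rule, f'(k) = n + δ, so α·k^(α−1) = n + δ and k_gold = (α/(n + δ))^(1/(1−α)).
k_gold = (0.37/0.126)^(1/0.63) = 2.9365^1.5873 ≈ 5.5282
c_gold = f(k_gold) − (n + δ)·k_gold = 1.8826 − 0.126×5.5282 ≈ 1.1860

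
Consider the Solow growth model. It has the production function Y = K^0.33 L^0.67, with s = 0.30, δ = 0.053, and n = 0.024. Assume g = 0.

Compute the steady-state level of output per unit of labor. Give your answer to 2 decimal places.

In steady state, investment equals break-even investment: s·k^α = (n + δ)·k.
Rearranging, k^(1−α) = s / (n + δ).
k^0.67 = 0.30 / (0.024 + 0.053) = 0.30 / 0.077 = 3.8961
k* = 3.8961^(1/0.67) ≈ 7.6127
y* = (k*)^α = 7.6127^0.33 ≈ 1.9539

y* ≈ 1.95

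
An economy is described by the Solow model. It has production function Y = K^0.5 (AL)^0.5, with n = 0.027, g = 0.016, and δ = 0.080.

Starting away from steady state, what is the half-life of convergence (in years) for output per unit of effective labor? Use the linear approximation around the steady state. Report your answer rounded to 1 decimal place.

Near the steady state the convergence rate is λ = (1 − α)(n + g + δ).
λ = (1 − 0.5) × 0.123 = 0.5 × 0.123 = 0.0615
Half-life = ln 2 / λ = 0.6931 / 0.0615 ≈ 11.27 years

about 11.3 years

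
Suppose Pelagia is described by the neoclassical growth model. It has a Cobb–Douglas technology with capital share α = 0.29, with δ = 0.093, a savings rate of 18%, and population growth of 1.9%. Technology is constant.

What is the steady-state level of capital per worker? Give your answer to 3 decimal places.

In steady state, investment equals break-even investment: s·k^α = (n + δ)·k.
Dividing both sides by k: k^(1−α) = s / (n + δ).
k^0.71 = 0.18 / (0.019 + 0.093) = 0.18 / 0.112 = 1.6071
k* = 1.6071^(1/0.71) ≈ 1.9507

k* ≈ 1.951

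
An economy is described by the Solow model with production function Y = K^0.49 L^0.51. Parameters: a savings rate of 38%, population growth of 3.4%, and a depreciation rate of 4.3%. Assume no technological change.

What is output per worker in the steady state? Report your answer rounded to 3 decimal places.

Steady state requires s·f(k) = (n + δ)·k, i.e. s·k^α = (n + δ)·k.
Dividing both sides by k: k^(1−α) = s / (n + δ).
k^0.51 = 0.38 / (0.034 + 0.043) = 0.38 / 0.077 = 4.9351
k* = 4.9351^(1/0.51) ≈ 22.8773
y* = (k*)^α = 22.8773^0.49 ≈ 4.6356

y* ≈ 4.636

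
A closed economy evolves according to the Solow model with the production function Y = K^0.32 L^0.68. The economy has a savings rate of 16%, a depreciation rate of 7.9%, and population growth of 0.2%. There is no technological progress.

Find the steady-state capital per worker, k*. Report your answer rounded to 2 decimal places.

Steady state requires s·f(k) = (n + δ)·k, i.e. s·k^α = (n + δ)·k.
Rearranging, k^(1−α) = s / (n + δ).
k^0.68 = 0.16 / (0.002 + 0.079) = 0.16 / 0.081 = 1.9753
k* = 1.9753^(1/0.68) ≈ 2.7212

k* = 2.72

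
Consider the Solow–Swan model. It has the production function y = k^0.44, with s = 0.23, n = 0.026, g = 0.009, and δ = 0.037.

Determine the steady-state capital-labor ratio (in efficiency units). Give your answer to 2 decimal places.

k* = 7.96

Steady state requires s·f(k) = (n + g + δ)·k, i.e. s·k^α = (n + g + δ)·k.
Dividing both sides by k: k^(1−α) = s / (n + g + δ).
k^0.56 = 0.23 / (0.026 + 0.009 + 0.037) = 0.23 / 0.072 = 3.1944
k* = 3.1944^(1/0.56) ≈ 7.9560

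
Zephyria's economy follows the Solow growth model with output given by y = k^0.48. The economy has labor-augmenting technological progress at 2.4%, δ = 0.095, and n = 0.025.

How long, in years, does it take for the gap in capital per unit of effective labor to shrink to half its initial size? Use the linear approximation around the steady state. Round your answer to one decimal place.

half-life ≈ 9.3 years

Near the steady state the convergence rate is λ = (1 − α)(n + g + δ).
λ = (1 − 0.48) × 0.144 = 0.52 × 0.144 = 0.07488
Half-life = ln 2 / λ = 0.6931 / 0.07488 ≈ 9.26 years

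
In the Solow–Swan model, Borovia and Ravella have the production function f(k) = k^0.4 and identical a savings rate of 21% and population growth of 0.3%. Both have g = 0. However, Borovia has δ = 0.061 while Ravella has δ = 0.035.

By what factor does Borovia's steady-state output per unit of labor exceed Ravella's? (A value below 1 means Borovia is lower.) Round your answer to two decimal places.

y*_B / y*_R ≈ 0.71

Steady-state y* = [s/(n + δ)]^(α/(1−α)), so the ratio is [ (s_B/(n + δ)_B) / (s_R/(n + δ)_R) ]^0.6667.
s_B/(n + δ)_B = 0.21/0.064 = 3.2813; s_R/(n + δ)_R = 0.21/0.038 = 5.5263.
Ratio = (3.2813/5.5263)^0.6667 = 0.5938^0.6667 ≈ 0.7065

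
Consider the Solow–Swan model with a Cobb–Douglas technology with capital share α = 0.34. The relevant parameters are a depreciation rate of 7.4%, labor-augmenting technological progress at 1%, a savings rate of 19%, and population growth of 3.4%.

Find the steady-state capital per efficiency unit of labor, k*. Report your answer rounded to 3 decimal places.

k* = 2.058

At the steady state, Δk = 0, so s·k^α = (n + g + δ)·k.
Dividing both sides by k: k^(1−α) = s / (n + g + δ).
k^0.66 = 0.19 / (0.034 + 0.010 + 0.074) = 0.19 / 0.118 = 1.6102
k* = 1.6102^(1/0.66) ≈ 2.0580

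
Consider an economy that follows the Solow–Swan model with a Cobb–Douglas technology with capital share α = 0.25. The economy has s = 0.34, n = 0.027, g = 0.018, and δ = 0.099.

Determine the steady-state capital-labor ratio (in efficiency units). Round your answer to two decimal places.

k* = 3.14

Steady state requires s·f(k) = (n + g + δ)·k, i.e. s·k^α = (n + g + δ)·k.
Rearranging, k^(1−α) = s / (n + g + δ).
k^0.75 = 0.34 / (0.027 + 0.018 + 0.099) = 0.34 / 0.144 = 2.3611
k* = 2.3611^(1/0.75) ≈ 3.1440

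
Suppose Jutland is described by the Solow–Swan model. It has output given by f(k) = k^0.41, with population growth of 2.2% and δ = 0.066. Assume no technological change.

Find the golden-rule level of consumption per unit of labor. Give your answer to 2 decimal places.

At the golden rule, f'(k) = n + δ, so α·k^(α−1) = n + δ and k_gold = (α/(n + δ))^(1/(1−α)).
k_gold = (0.41/0.088)^(1/0.59) = 4.6591^1.6949 ≈ 13.5739
c_gold = f(k_gold) − (n + δ)·k_gold = 2.9135 − 0.088×13.5739 ≈ 1.7190

c_gold ≈ 1.72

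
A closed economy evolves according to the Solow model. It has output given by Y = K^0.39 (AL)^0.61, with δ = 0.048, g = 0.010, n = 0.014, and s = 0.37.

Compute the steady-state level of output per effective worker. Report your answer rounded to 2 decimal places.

y* ≈ 2.85

Steady state requires s·f(k) = (n + g + δ)·k, i.e. s·k^α = (n + g + δ)·k.
Rearranging, k^(1−α) = s / (n + g + δ).
k^0.61 = 0.37 / (0.014 + 0.010 + 0.048) = 0.37 / 0.072 = 5.1389
k* = 5.1389^(1/0.61) ≈ 14.6339
y* = (k*)^α = 14.6339^0.39 ≈ 2.8477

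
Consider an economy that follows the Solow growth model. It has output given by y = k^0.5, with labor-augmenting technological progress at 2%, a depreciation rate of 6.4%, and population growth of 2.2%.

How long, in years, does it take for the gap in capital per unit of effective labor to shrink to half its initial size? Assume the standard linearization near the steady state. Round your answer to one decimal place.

half-life ≈ 13.1 years

Near the steady state the convergence rate is λ = (1 − α)(n + g + δ).
λ = (1 − 0.5) × 0.106 = 0.5 × 0.106 = 0.0530
Half-life = ln 2 / λ = 0.6931 / 0.0530 ≈ 13.08 years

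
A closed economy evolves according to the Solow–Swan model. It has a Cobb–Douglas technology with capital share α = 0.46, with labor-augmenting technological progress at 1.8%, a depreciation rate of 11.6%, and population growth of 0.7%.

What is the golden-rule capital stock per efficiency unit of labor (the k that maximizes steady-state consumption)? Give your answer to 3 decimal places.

k_gold ≈ 8.933

The golden rule sets f'(k) = n + g + δ, i.e. α·k^(α−1) = n + g + δ.
So k^(1−α) = α / (n + g + δ) = 0.46 / 0.141 = 3.2624.
k_gold = 3.2624^(1/0.54) ≈ 8.9329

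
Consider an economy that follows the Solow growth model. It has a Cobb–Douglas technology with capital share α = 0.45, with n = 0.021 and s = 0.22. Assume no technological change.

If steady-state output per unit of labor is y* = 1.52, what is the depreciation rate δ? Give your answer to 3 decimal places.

At the steady state, Δk = 0, so s·k^α = (n + δ)·k.
Since y* = [s/(n + δ)]^(α/(1−α)), we have s/(n + δ) = (y*)^((1−α)/α) = 1.52^1.2222 = 1.6682.
Therefore n + δ = s / 1.6682 = 0.22 / 1.6682 = 0.1319, so δ = 0.1319 − 0.021 = 0.1109.

δ ≈ 0.111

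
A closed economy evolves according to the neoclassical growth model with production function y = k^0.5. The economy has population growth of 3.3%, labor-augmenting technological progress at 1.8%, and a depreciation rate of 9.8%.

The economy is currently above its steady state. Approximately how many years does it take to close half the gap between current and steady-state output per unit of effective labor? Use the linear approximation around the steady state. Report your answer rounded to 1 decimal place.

half-life ≈ 9.3 years

Near the steady state the convergence rate is λ = (1 − α)(n + g + δ).
λ = (1 − 0.5) × 0.149 = 0.5 × 0.149 = 0.0745
Half-life = ln 2 / λ = 0.6931 / 0.0745 ≈ 9.30 years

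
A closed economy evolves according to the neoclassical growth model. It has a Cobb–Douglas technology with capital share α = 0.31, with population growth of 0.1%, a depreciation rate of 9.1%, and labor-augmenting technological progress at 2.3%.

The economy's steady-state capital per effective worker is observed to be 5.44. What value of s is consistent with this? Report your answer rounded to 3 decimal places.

Steady state requires s·f(k) = (n + g + δ)·k, i.e. s·k^α = (n + g + δ)·k.
So s / (n + g + δ) = (k*)^(1−α) = 5.44^0.69 = 3.2178.
Therefore s = 3.2178 × (n + g + δ) = 3.2178 × 0.115 = 0.3700.

s ≈ 0.370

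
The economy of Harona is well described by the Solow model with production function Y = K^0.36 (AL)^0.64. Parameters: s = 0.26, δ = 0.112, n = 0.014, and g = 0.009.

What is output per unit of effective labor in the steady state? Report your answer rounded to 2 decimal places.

y* ≈ 1.45

At the steady state, Δk = 0, so s·k^α = (n + g + δ)·k.
Dividing both sides by k: k^(1−α) = s / (n + g + δ).
k^0.64 = 0.26 / (0.014 + 0.009 + 0.112) = 0.26 / 0.135 = 1.9259
k* = 1.9259^(1/0.64) ≈ 2.7845
y* = (k*)^α = 2.7845^0.36 ≈ 1.4458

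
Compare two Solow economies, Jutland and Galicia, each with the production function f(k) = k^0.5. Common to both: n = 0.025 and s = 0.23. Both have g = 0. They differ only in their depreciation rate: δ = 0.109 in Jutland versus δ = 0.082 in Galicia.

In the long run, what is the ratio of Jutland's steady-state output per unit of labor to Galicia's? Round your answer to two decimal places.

y*_J / y*_G ≈ 0.80

Steady-state y* = [s/(n + δ)]^(α/(1−α)), so the ratio is [ (s_J/(n + δ)_J) / (s_G/(n + δ)_G) ]^1.
s_J/(n + δ)_J = 0.23/0.134 = 1.7164; s_G/(n + δ)_G = 0.23/0.107 = 2.1495.
Ratio = (1.7164/2.1495)^1 = 0.7985^1 ≈ 0.7985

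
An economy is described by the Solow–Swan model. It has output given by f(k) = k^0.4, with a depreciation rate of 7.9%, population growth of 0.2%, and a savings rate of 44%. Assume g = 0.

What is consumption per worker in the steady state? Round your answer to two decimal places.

At the steady state, Δk = 0, so s·k^α = (n + δ)·k.
Rearranging, k^(1−α) = s / (n + δ).
k^0.6 = 0.44 / (0.002 + 0.079) = 0.44 / 0.081 = 5.4321
k* = 5.4321^(1/0.6) ≈ 16.7860
y* = (k*)^α = 16.7860^0.4 ≈ 3.0901
c* = (1 − s)·y* = (1 − 0.44) × 3.0901 ≈ 1.7305

c* ≈ 1.73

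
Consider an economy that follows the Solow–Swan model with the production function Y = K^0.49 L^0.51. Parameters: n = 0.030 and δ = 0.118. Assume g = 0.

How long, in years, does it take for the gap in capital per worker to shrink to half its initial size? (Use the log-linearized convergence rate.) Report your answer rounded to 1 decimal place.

half-life ≈ 9.2 years

Near the steady state the convergence rate is λ = (1 − α)(n + δ).
λ = (1 − 0.49) × 0.148 = 0.51 × 0.148 = 0.07548
Half-life = ln 2 / λ = 0.6931 / 0.07548 ≈ 9.18 years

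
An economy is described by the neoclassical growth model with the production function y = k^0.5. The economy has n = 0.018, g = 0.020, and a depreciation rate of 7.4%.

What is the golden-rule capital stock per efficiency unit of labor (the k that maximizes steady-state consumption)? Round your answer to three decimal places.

The golden rule sets f'(k) = n + g + δ, i.e. α·k^(α−1) = n + g + δ.
So k^(1−α) = α / (n + g + δ) = 0.5 / 0.112 = 4.4643.
k_gold = 4.4643^(1/0.5) ≈ 19.9300

k_gold ≈ 19.930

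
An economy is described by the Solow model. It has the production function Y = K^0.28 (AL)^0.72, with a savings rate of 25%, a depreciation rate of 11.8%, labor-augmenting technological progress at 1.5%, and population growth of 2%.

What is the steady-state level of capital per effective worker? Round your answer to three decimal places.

At the steady state, Δk = 0, so s·k^α = (n + g + δ)·k.
Dividing both sides by k: k^(1−α) = s / (n + g + δ).
k^0.72 = 0.25 / (0.020 + 0.015 + 0.118) = 0.25 / 0.153 = 1.6340
k* = 1.6340^(1/0.72) ≈ 1.9778

k* = 1.978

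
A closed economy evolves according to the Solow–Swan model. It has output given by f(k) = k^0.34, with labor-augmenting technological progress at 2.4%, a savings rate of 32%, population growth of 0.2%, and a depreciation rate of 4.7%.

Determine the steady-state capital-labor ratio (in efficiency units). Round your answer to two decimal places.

k* = 9.39

At the steady state, Δk = 0, so s·k^α = (n + g + δ)·k.
Rearranging, k^(1−α) = s / (n + g + δ).
k^0.66 = 0.32 / (0.002 + 0.024 + 0.047) = 0.32 / 0.073 = 4.3836
k* = 4.3836^(1/0.66) ≈ 9.3858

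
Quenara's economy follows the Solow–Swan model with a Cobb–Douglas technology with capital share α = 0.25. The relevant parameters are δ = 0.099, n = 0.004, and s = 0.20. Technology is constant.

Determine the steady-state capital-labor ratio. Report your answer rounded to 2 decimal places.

k* = 2.42

At the steady state, Δk = 0, so s·k^α = (n + δ)·k.
Dividing both sides by k: k^(1−α) = s / (n + δ).
k^0.75 = 0.20 / (0.004 + 0.099) = 0.20 / 0.103 = 1.9417
k* = 1.9417^(1/0.75) ≈ 2.4224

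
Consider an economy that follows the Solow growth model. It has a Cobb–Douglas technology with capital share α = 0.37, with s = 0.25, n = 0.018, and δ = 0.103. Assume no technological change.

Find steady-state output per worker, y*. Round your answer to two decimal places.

y* = 1.53

Steady state requires s·f(k) = (n + δ)·k, i.e. s·k^α = (n + δ)·k.
Dividing both sides by k: k^(1−α) = s / (n + δ).
k^0.63 = 0.25 / (0.018 + 0.103) = 0.25 / 0.121 = 2.0661
k* = 2.0661^(1/0.63) ≈ 3.1640
y* = (k*)^α = 3.1640^0.37 ≈ 1.5314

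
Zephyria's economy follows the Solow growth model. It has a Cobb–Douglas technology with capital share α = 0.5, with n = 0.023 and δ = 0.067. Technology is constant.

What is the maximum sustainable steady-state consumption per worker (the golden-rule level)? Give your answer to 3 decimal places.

c_gold ≈ 2.778

At the golden rule, f'(k) = n + δ, so α·k^(α−1) = n + δ and k_gold = (α/(n + δ))^(1/(1−α)).
k_gold = (0.5/0.090)^(1/0.5) = 5.5556^2 ≈ 30.8647
c_gold = f(k_gold) − (n + δ)·k_gold = 5.5556 − 0.090×30.8647 ≈ 2.7778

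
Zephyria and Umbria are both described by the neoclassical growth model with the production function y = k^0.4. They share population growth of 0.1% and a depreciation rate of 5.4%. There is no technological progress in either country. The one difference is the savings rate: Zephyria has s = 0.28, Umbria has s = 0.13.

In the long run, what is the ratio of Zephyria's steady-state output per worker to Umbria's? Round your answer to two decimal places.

y*_Z / y*_U ≈ 1.67

Steady-state y* = [s/(n + δ)]^(α/(1−α)), so the ratio is [ (s_Z/(n + δ)_Z) / (s_U/(n + δ)_U) ]^0.6667.
s_Z/(n + δ)_Z = 0.28/0.055 = 5.0909; s_U/(n + δ)_U = 0.13/0.055 = 2.3636.
Ratio = (5.0909/2.3636)^0.6667 = 2.1539^0.6667 ≈ 1.6679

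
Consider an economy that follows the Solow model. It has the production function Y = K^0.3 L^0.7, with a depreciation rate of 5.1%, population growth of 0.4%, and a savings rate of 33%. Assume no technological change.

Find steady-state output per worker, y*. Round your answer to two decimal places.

At the steady state, Δk = 0, so s·k^α = (n + δ)·k.
Dividing both sides by k: k^(1−α) = s / (n + δ).
k^0.7 = 0.33 / (0.004 + 0.051) = 0.33 / 0.055 = 6.0000
k* = 6.0000^(1/0.7) ≈ 12.9314
y* = (k*)^α = 12.9314^0.3 ≈ 2.1552

y* ≈ 2.16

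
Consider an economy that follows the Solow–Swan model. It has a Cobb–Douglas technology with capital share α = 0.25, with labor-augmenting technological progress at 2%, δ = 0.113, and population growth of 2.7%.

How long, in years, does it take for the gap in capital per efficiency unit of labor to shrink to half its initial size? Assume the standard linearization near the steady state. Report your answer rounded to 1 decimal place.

Near the steady state the convergence rate is λ = (1 − α)(n + g + δ).
λ = (1 − 0.25) × 0.160 = 0.75 × 0.160 = 0.1200
Half-life = ln 2 / λ = 0.6931 / 0.1200 ≈ 5.78 years

about 5.8 years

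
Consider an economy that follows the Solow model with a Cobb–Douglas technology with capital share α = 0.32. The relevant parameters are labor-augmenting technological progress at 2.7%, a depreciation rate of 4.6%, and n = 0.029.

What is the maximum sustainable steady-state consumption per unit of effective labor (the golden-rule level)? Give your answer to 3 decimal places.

At the golden rule, f'(k) = n + g + δ, so α·k^(α−1) = n + g + δ and k_gold = (α/(n + g + δ))^(1/(1−α)).
k_gold = (0.32/0.102)^(1/0.68) = 3.1373^1.4706 ≈ 5.3732
c_gold = f(k_gold) − (n + g + δ)·k_gold = 1.7127 − 0.102×5.3732 ≈ 1.1646

c_gold ≈ 1.165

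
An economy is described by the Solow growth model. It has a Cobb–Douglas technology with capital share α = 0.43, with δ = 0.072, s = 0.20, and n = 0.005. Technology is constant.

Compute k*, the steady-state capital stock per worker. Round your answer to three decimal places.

Steady state requires s·f(k) = (n + δ)·k, i.e. s·k^α = (n + δ)·k.
Rearranging, k^(1−α) = s / (n + δ).
k^0.57 = 0.20 / (0.005 + 0.072) = 0.20 / 0.077 = 2.5974
k* = 2.5974^(1/0.57) ≈ 5.3366

k* ≈ 5.337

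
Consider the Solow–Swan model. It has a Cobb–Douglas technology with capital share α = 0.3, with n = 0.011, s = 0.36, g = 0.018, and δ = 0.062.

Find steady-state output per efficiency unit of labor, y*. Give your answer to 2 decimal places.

At the steady state, Δk = 0, so s·k^α = (n + g + δ)·k.
Dividing both sides by k: k^(1−α) = s / (n + g + δ).
k^0.7 = 0.36 / (0.011 + 0.018 + 0.062) = 0.36 / 0.091 = 3.9560
k* = 3.9560^(1/0.7) ≈ 7.1322
y* = (k*)^α = 7.1322^0.3 ≈ 1.8029

y* = 1.80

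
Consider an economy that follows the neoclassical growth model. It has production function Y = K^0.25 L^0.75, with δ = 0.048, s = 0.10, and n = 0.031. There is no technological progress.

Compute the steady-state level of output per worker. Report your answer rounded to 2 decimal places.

y* = 1.08

In steady state, investment equals break-even investment: s·k^α = (n + δ)·k.
Dividing both sides by k: k^(1−α) = s / (n + δ).
k^0.75 = 0.10 / (0.031 + 0.048) = 0.10 / 0.079 = 1.2658
k* = 1.2658^(1/0.75) ≈ 1.3693
y* = (k*)^α = 1.3693^0.25 ≈ 1.0817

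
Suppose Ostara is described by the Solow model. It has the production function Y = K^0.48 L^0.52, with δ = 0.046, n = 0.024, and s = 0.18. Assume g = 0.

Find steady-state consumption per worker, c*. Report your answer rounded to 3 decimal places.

At the steady state, Δk = 0, so s·k^α = (n + δ)·k.
Rearranging, k^(1−α) = s / (n + δ).
k^0.52 = 0.18 / (0.024 + 0.046) = 0.18 / 0.070 = 2.5714
k* = 2.5714^(1/0.52) ≈ 6.1488
y* = (k*)^α = 6.1488^0.48 ≈ 2.3912
c* = (1 − s)·y* = (1 − 0.18) × 2.3912 ≈ 1.9608

c* = 1.961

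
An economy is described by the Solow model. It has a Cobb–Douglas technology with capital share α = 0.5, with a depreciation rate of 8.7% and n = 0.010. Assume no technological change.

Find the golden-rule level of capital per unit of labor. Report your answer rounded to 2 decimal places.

k_gold ≈ 26.57

The golden rule sets f'(k) = n + δ, i.e. α·k^(α−1) = n + δ.
So k^(1−α) = α / (n + δ) = 0.5 / 0.097 = 5.1546.
k_gold = 5.1546^(1/0.5) ≈ 26.5699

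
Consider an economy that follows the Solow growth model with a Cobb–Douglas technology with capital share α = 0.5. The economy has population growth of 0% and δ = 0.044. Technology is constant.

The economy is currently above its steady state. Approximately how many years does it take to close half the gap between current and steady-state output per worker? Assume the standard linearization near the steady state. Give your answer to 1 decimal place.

t_½ ≈ 31.5 years

Near the steady state the convergence rate is λ = (1 − α)(n + δ).
λ = (1 − 0.5) × 0.044 = 0.5 × 0.044 = 0.0220
Half-life = ln 2 / λ = 0.6931 / 0.0220 ≈ 31.50 years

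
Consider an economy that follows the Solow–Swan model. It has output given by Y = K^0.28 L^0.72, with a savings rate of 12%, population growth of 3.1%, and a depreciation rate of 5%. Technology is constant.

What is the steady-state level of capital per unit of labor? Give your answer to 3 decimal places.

k* ≈ 1.726

At the steady state, Δk = 0, so s·k^α = (n + δ)·k.
Rearranging, k^(1−α) = s / (n + δ).
k^0.72 = 0.12 / (0.031 + 0.050) = 0.12 / 0.081 = 1.4815
k* = 1.4815^(1/0.72) ≈ 1.7262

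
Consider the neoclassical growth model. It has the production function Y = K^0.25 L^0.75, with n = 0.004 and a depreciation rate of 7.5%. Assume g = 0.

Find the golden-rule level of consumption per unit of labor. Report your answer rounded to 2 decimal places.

At the golden rule, f'(k) = n + δ, so α·k^(α−1) = n + δ and k_gold = (α/(n + δ))^(1/(1−α)).
k_gold = (0.25/0.079)^(1/0.75) = 3.1646^1.3333 ≈ 4.6460
c_gold = f(k_gold) − (n + δ)·k_gold = 1.4681 − 0.079×4.6460 ≈ 1.1011

c_gold ≈ 1.10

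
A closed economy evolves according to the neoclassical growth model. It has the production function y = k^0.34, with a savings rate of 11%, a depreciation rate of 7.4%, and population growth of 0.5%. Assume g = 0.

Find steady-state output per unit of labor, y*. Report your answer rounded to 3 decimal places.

At the steady state, Δk = 0, so s·k^α = (n + δ)·k.
Rearranging, k^(1−α) = s / (n + δ).
k^0.66 = 0.11 / (0.005 + 0.074) = 0.11 / 0.079 = 1.3924
k* = 1.3924^(1/0.66) ≈ 1.6513
y* = (k*)^α = 1.6513^0.34 ≈ 1.1859

y* = 1.186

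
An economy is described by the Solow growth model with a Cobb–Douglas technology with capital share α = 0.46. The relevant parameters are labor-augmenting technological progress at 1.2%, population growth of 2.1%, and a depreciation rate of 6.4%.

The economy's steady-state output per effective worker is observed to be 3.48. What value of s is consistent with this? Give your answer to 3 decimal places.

s ≈ 0.419

At the steady state, Δk = 0, so s·k^α = (n + g + δ)·k.
Since y* = [s/(n + g + δ)]^(α/(1−α)), we have s/(n + g + δ) = (y*)^((1−α)/α) = 3.48^1.1739 = 4.3227.
Therefore s = 4.3227 × (n + g + δ) = 4.3227 × 0.097 = 0.4193.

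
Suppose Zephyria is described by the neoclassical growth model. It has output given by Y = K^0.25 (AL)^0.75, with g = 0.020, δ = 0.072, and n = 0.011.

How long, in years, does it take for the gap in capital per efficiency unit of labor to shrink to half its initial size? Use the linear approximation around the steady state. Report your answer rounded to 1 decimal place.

Near the steady state the convergence rate is λ = (1 − α)(n + g + δ).
λ = (1 − 0.25) × 0.103 = 0.75 × 0.103 = 0.07725
Half-life = ln 2 / λ = 0.6931 / 0.07725 ≈ 8.97 years

t_½ ≈ 9.0 years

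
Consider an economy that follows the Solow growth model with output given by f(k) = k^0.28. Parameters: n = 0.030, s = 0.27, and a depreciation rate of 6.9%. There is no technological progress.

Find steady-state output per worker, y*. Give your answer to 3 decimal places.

At the steady state, Δk = 0, so s·k^α = (n + δ)·k.
Rearranging, k^(1−α) = s / (n + δ).
k^0.72 = 0.27 / (0.030 + 0.069) = 0.27 / 0.099 = 2.7273
k* = 2.7273^(1/0.72) ≈ 4.0289
y* = (k*)^α = 4.0289^0.28 ≈ 1.4772

y* = 1.477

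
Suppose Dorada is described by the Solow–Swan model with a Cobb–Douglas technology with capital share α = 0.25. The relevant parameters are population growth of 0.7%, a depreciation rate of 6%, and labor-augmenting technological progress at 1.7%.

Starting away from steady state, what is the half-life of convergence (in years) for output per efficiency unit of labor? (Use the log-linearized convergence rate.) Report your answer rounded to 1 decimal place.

about 11.0 years

Near the steady state the convergence rate is λ = (1 − α)(n + g + δ).
λ = (1 − 0.25) × 0.084 = 0.75 × 0.084 = 0.0630
Half-life = ln 2 / λ = 0.6931 / 0.0630 ≈ 11.00 years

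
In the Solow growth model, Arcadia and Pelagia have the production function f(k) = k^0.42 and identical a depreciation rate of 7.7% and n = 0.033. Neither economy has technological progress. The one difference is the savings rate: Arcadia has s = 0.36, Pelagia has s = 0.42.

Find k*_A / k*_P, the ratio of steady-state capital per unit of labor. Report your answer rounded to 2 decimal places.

k*_A / k*_P ≈ 0.77

Steady-state k* = [s/(n + δ)]^(1/(1−α)), so the ratio is [ (s_A/(n + δ)_A) / (s_P/(n + δ)_P) ]^1.7241.
s_A/(n + δ)_A = 0.36/0.110 = 3.2727; s_P/(n + δ)_P = 0.42/0.110 = 3.8182.
Ratio = (3.2727/3.8182)^1.7241 = 0.8571^1.7241 ≈ 0.7665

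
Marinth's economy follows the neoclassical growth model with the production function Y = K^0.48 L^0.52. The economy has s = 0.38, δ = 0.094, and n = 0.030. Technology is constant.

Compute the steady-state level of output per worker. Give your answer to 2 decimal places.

y* = 2.81

Steady state requires s·f(k) = (n + δ)·k, i.e. s·k^α = (n + δ)·k.
Dividing both sides by k: k^(1−α) = s / (n + δ).
k^0.52 = 0.38 / (0.030 + 0.094) = 0.38 / 0.124 = 3.0645
k* = 3.0645^(1/0.52) ≈ 8.6160
y* = (k*)^α = 8.6160^0.48 ≈ 2.8116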